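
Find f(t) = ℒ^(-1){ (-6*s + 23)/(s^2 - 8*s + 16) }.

Factor the denominator: s^2 - 8*s + 16 = (s - 4)^2.
Partial fraction decomposition gives [-6/(s - 4)] + [-1/(s - 4)^2].
Invert each term: -6/(s - 4) ↔ -6e^(4t); -1/(s - 4)^2 ↔ -t·e^(4t).

f(t) = -t*exp(4*t) - 6*exp(4*t)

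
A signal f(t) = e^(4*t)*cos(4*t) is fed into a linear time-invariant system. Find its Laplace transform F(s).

F(s) = (s - 4)/((s - 4)^2 + 16)

L{cos(4t)} = s/(s^2 + 16).
By the first shifting theorem, multiplying by e^(4t) replaces s with s - 4.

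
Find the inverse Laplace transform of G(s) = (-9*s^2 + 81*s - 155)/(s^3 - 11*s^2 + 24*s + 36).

t*exp(6*t) - 4*exp(6*t) - 5*exp(-t)

Factor the denominator: s^3 - 11*s^2 + 24*s + 36 = (s - 6)^2*(s + 1).
Partial fraction decomposition gives [-4/(s - 6)] + [(s - 6)^(-2)] + [-5/(s + 1)].
Invert each term: -4/(s - 6) ↔ -4e^(6t); 1/(s - 6)^2 ↔ t·e^(6t); -5/(s + 1) ↔ -5e^(-t).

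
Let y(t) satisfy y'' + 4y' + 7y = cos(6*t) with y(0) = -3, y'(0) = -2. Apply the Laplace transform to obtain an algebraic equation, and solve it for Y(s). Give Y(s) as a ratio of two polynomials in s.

Laplace-transform each side.
Using L{y''} = s^2 Y - s·y(0) - y'(0) and L{y'} = sY - y(0), with y(0) = -3, y'(0) = -2, the left side becomes (s^2 + 4*s + 7)Y - (-3*s - 14).
The right side is L{cos(6*t)} = s/(s^2 + 36).
So (s^2 + 4*s + 7)Y = s/(s^2 + 36) + (-3*s - 14).
Isolate Y and clear denominators.

Y(s) = (-3*s^3 - 14*s^2 - 107*s - 504)/(s^4 + 4*s^3 + 43*s^2 + 144*s + 252)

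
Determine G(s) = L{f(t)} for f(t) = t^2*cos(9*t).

L{cos(9t)} = s/(s^2 + 81).
Then apply L{t^2·g(t)} = (-1)^2 d^2/ds^2[H(s)] with H(s) = s/(s^2 + 81):
differentiating 2 times and applying the sign gives 2*s*(s^2 - 243)/(s^2 + 81)^3.

G(s) = 2*s*(s^2 - 243)/(s^2 + 81)^3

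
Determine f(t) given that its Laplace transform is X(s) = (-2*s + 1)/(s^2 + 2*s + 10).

Complete the square in the denominator: s^2 + 2*s + 10 = (s + 1)^2 + 3^2.
Split the numerator to match: -2*s + 1 = -2·(s + 1) + 1·3.
Invert each term: -2·(s + 1)/((s + 1)^2 + 9) ↔ -2e^(-t)cos(3t); 1·3/((s + 1)^2 + 9) ↔ e^(-t)sin(3t).

f(t) = exp(-t)*sin(3*t) - 2*exp(-t)*cos(3*t)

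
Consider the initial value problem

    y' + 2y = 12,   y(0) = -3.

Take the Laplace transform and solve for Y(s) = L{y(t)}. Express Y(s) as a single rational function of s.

Take the Laplace transform of both sides.
Using L{y'} = sY - y(0) = sY - (-3), the left side becomes (s + 2)Y - (-3).
The right side is L{12} = 12/s.
So (s + 2)Y = 12/s + (-3).
Solve for Y(s) and write it as one ratio of polynomials.

Y(s) = (-3*s + 12)/(s^2 + 2*s)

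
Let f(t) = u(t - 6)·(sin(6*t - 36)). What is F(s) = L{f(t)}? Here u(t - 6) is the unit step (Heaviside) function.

F(s) = 6*exp(-6*s)/(s^2 + 36)

By the second shifting theorem, L{u(t - c)·g(t - c)} = e^(-cs)·G(s) with c = 6 and G(s) = L{g(t)}.
L{sin(6t)} = 6/(s^2 + 36).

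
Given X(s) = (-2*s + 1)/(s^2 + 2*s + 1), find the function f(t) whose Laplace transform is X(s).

Factor the denominator: s^2 + 2*s + 1 = (s + 1)^2.
Partial fraction decomposition gives [-2/(s + 1)] + [3/(s + 1)^2].
Invert each term: -2/(s + 1) ↔ -2e^(-t); 3/(s + 1)^2 ↔ 3t·e^(-t).

f(t) = 3*t*exp(-t) - 2*exp(-t)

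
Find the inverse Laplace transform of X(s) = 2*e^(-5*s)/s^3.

The factor e^(-5s) signals a time shift by c = 5 (second shifting theorem).
L{t^2} = 2!/s^3 = 2/s^3, so L^-1{2/s^3} = t^2.
Hence the inverse is u(t - 5) times that function evaluated at t - 5.

Heaviside(t - 5)*((t - 5)^2)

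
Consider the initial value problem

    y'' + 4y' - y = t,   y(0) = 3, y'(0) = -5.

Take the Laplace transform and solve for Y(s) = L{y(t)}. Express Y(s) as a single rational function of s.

Y(s) = (3*s^3 + 7*s^2 + 1)/(s^4 + 4*s^3 - s^2)

Apply the Laplace transform to the equation.
With L{y''} = s^2 Y - s·y(0) - y'(0) and L{y'} = sY - y(0), with y(0) = 3, y'(0) = -5: the LHS transforms to (s^2 + 4*s - 1)Y - (3*s + 7).
The right side is L{t} = s^(-2).
So (s^2 + 4*s - 1)Y = s^(-2) + (3*s + 7).
Divide through and combine into a single rational function.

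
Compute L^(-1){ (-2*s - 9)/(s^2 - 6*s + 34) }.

Complete the square in the denominator: s^2 - 6*s + 34 = (s - 3)^2 + 5^2.
Split the numerator to match: -2*s - 9 = -2·(s - 3) - 3·5.
Invert each term: -2·(s - 3)/((s - 3)^2 + 25) ↔ -2e^(3t)cos(5t); -3·5/((s - 3)^2 + 25) ↔ -3e^(3t)sin(5t).

-3*exp(3*t)*sin(5*t) - 2*exp(3*t)*cos(5*t)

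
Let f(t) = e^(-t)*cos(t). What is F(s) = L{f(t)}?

F(s) = (s + 1)/((s + 1)^2 + 1)

L{cos(t)} = s/(s^2 + 1).
By the first shifting theorem, multiplying by e^(-t) replaces s with s + 1.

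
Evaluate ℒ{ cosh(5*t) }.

s/(s^2 - 25)

L{cosh(5t)} = s/(s^2 - 25).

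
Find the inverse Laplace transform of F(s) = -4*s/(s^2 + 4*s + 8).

Complete the square in the denominator: s^2 + 4*s + 8 = (s + 2)^2 + 2^2.
Split the numerator to match: -4*s = -4·(s + 2) + 4·2.
Invert each term: -4·(s + 2)/((s + 2)^2 + 4) ↔ -4e^(-2t)cos(2t); 4·2/((s + 2)^2 + 4) ↔ 4e^(-2t)sin(2t).

4*exp(-2*t)*sin(2*t) - 4*exp(-2*t)*cos(2*t)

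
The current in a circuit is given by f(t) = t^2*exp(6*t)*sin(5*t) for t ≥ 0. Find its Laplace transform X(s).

L{sin(5t)} = 5/(s^2 + 25).
Multiplying by e^(6t) shifts s → s - 6, so L{exp(6*t)*sin(5*t)} = 5/((s - 6)^2 + 25).
Then apply L{t^2·g(t)} = (-1)^2 d^2/ds^2[G(s)] with G(s) = 5/((s - 6)^2 + 25):
differentiating 2 times and applying the sign gives 10*(3*s^2 - 36*s + 83)/(s^2 - 12*s + 61)^3.

X(s) = 10*(3*s^2 - 36*s + 83)/(s^2 - 12*s + 61)^3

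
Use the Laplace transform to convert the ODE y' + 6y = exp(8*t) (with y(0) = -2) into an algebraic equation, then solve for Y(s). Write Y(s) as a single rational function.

Y(s) = (-2*s + 17)/(s^2 - 2*s - 48)

Take the Laplace transform of both sides.
The derivative rules (L{y'} = sY - y(0) = sY - (-2)) turn the left side into (s + 6)Y - (-2).
The right side is L{exp(8*t)} = 1/(s - 8).
So (s + 6)Y = 1/(s - 8) + (-2).
Divide through and combine into a single rational function.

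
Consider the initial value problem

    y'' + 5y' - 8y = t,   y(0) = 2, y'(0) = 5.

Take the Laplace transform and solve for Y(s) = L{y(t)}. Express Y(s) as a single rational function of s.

Y(s) = (2*s^3 + 15*s^2 + 1)/(s^4 + 5*s^3 - 8*s^2)

Take the Laplace transform of both sides.
Using L{y''} = s^2 Y - s·y(0) - y'(0) and L{y'} = sY - y(0), with y(0) = 2, y'(0) = 5, the left side becomes (s^2 + 5*s - 8)Y - (2*s + 15).
The right side is L{t} = s^(-2).
So (s^2 + 5*s - 8)Y = s^(-2) + (2*s + 15).
Divide through and combine into a single rational function.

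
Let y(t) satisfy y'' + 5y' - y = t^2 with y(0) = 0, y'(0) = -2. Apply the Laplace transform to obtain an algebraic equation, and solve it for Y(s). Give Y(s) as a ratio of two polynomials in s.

Take the Laplace transform of both sides.
With L{y''} = s^2 Y - s·y(0) - y'(0) and L{y'} = sY - y(0), with y(0) = 0, y'(0) = -2: the LHS transforms to (s^2 + 5*s - 1)Y - (-2).
The right side is L{t^2} = 2/s^3.
So (s^2 + 5*s - 1)Y = 2/s^3 + (-2).
Solve for Y(s) and write it as one ratio of polynomials.

Y(s) = (-2*s^3 + 2)/(s^5 + 5*s^4 - s^3)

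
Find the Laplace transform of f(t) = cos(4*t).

L{cos(4t)} = s/(s^2 + 16).

s/(s^2 + 16)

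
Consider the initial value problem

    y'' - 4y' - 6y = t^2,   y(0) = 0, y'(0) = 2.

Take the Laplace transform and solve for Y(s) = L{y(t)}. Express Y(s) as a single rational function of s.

Apply the Laplace transform to the equation.
The derivative rules (L{y''} = s^2 Y - s·y(0) - y'(0) and L{y'} = sY - y(0), with y(0) = 0, y'(0) = 2) turn the left side into (s^2 - 4*s - 6)Y - (2).
The right side is L{t^2} = 2/s^3.
So (s^2 - 4*s - 6)Y = 2/s^3 + (2).
Solve for Y(s) and write it as one ratio of polynomials.

Y(s) = (2*s^3 + 2)/(s^5 - 4*s^4 - 6*s^3)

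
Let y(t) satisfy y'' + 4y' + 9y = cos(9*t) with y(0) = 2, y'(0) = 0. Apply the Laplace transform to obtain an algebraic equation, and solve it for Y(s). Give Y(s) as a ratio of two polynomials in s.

Transform both sides with L{·}.
The derivative rules (L{y''} = s^2 Y - s·y(0) - y'(0) and L{y'} = sY - y(0), with y(0) = 2, y'(0) = 0) turn the left side into (s^2 + 4*s + 9)Y - (2*s + 8).
The right side is L{cos(9*t)} = s/(s^2 + 81).
So (s^2 + 4*s + 9)Y = s/(s^2 + 81) + (2*s + 8).
Solve for Y(s) and write it as one ratio of polynomials.

Y(s) = (2*s^3 + 8*s^2 + 163*s + 648)/(s^4 + 4*s^3 + 90*s^2 + 324*s + 729)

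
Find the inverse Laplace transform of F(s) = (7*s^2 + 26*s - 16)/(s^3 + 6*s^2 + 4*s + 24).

Factor the denominator: s^3 + 6*s^2 + 4*s + 24 = (s + 6)*(s^2 + 4).
Partial fraction decomposition gives [2/(s + 6)] + [5*s/(s^2 + 4)] + [-4/(s^2 + 4)].
Invert each term: 2/(s + 6) ↔ 2e^(-6t); 5·s/(s^2 + 4) ↔ 5cos(2t); -2·2/(s^2 + 4) ↔ -2sin(2t).

-2*sin(2*t) + 5*cos(2*t) + 2*exp(-6*t)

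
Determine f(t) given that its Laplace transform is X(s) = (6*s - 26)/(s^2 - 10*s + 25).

f(t) = 4*t*exp(5*t) + 6*exp(5*t)

Factor the denominator: s^2 - 10*s + 25 = (s - 5)^2.
Partial fraction decomposition gives [6/(s - 5)] + [4/(s - 5)^2].
Invert each term: 6/(s - 5) ↔ 6e^(5t); 4/(s - 5)^2 ↔ 4t·e^(5t).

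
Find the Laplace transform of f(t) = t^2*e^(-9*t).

2/(s + 9)^3

L{e^(-9t)} = 1/(s + 9).
Then apply L{t^2·g(t)} = (-1)^2 d^2/ds^2[G(s)] with G(s) = 1/(s + 9):
differentiating 2 times and applying the sign gives 2/(s + 9)^3.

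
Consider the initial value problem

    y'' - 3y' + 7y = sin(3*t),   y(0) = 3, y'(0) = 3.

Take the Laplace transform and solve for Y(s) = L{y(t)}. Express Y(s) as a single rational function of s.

Take the Laplace transform of both sides.
Using L{y''} = s^2 Y - s·y(0) - y'(0) and L{y'} = sY - y(0), with y(0) = 3, y'(0) = 3, the left side becomes (s^2 - 3*s + 7)Y - (3*s - 6).
The right side is L{sin(3*t)} = 3/(s^2 + 9).
So (s^2 - 3*s + 7)Y = 3/(s^2 + 9) + (3*s - 6).
Isolate Y and clear denominators.

Y(s) = (3*s^3 - 6*s^2 + 27*s - 51)/(s^4 - 3*s^3 + 16*s^2 - 27*s + 63)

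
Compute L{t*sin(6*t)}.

L{sin(6t)} = 6/(s^2 + 36).
Then apply L{t·g(t)} = -d/ds[G(s)] with G(s) = 6/(s^2 + 36):
differentiating 1 time and applying the sign gives 12*s/(s^2 + 36)^2.

12*s/(s^2 + 36)^2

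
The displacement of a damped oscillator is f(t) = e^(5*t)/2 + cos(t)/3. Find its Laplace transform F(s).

F(s) = s/(3*(s^2 + 1)) + 1/(2*(s - 5))

Apply the Laplace transform termwise.
(1/3)·[L{cos(t)} = s/(s^2 + 1)]; (1/2)·[L{e^(5t)} = 1/(s - 5)].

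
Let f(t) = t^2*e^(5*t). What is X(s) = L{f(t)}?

L{e^(5t)} = 1/(s - 5).
Then apply L{t^2·g(t)} = (-1)^2 d^2/ds^2[G(s)] with G(s) = 1/(s - 5):
differentiating 2 times and applying the sign gives 2/(s - 5)^3.

X(s) = 2/(s - 5)^3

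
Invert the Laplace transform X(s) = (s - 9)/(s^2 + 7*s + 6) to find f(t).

Factor the denominator: s^2 + 7*s + 6 = (s + 1)*(s + 6).
Partial fraction decomposition gives [-2/(s + 1)] + [3/(s + 6)].
Invert each term: -2/(s + 1) ↔ -2e^(-t); 3/(s + 6) ↔ 3e^(-6t).

f(t) = -2*exp(-t) + 3*exp(-6*t)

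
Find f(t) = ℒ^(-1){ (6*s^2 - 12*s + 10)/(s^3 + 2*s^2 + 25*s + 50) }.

Factor the denominator: s^3 + 2*s^2 + 25*s + 50 = (s + 2)*(s^2 + 25).
Partial fraction decomposition gives [2/(s + 2)] + [4*s/(s^2 + 25)] + [-20/(s^2 + 25)].
Invert each term: 2/(s + 2) ↔ 2e^(-2t); 4·s/(s^2 + 25) ↔ 4cos(5t); -4·5/(s^2 + 25) ↔ -4sin(5t).

f(t) = -4*sin(5*t) + 4*cos(5*t) + 2*exp(-2*t)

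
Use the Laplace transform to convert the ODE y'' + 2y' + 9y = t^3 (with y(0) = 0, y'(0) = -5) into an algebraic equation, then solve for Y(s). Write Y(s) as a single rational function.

Y(s) = (-5*s^4 + 6)/(s^6 + 2*s^5 + 9*s^4)

Laplace-transform each side.
With L{y''} = s^2 Y - s·y(0) - y'(0) and L{y'} = sY - y(0), with y(0) = 0, y'(0) = -5: the LHS transforms to (s^2 + 2*s + 9)Y - (-5).
The right side is L{t^3} = 6/s^4.
So (s^2 + 2*s + 9)Y = 6/s^4 + (-5).
Isolate Y and clear denominators.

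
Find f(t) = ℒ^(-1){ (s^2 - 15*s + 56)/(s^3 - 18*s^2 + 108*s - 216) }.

f(t) = t^2*exp(6*t) - 3*t*exp(6*t) + exp(6*t)

Factor the denominator: s^3 - 18*s^2 + 108*s - 216 = (s - 6)^3.
Partial fraction decomposition gives [1/(s - 6)] + [-3/(s - 6)^2] + [2/(s - 6)^3].
Invert each term: 1/(s - 6) ↔ e^(6t); -3/(s - 6)^2 ↔ -3t·e^(6t); 2/(s - 6)^3 ↔ (1)t^2·e^(6t).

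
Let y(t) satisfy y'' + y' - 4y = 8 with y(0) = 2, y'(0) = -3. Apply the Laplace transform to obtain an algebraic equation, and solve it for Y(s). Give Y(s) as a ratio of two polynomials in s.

Apply the Laplace transform to the equation.
Using L{y''} = s^2 Y - s·y(0) - y'(0) and L{y'} = sY - y(0), with y(0) = 2, y'(0) = -3, the left side becomes (s^2 + s - 4)Y - (2*s - 1).
The right side is L{8} = 8/s.
So (s^2 + s - 4)Y = 8/s + (2*s - 1).
Divide through and combine into a single rational function.

Y(s) = (2*s^2 - s + 8)/(s^3 + s^2 - 4*s)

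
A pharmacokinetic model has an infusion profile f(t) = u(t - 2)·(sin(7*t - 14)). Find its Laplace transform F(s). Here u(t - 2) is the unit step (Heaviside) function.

By the second shifting theorem, L{u(t - c)·g(t - c)} = e^(-cs)·G(s) with c = 2 and G(s) = L{g(t)}.
L{sin(7t)} = 7/(s^2 + 49).

F(s) = 7*exp(-2*s)/(s^2 + 49)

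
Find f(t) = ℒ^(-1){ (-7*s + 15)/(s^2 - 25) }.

f(t) = -2*exp(5*t) - 5*exp(-5*t)

Factor the denominator: s^2 - 25 = (s - 5)*(s + 5).
Partial fraction decomposition gives [-2/(s - 5)] + [-5/(s + 5)].
Invert each term: -2/(s - 5) ↔ -2e^(5t); -5/(s + 5) ↔ -5e^(-5t).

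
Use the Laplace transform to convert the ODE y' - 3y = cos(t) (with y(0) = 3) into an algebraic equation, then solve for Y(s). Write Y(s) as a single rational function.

Transform both sides with L{·}.
Using L{y'} = sY - y(0) = sY - 3, the left side becomes (s - 3)Y - (3).
The right side is L{cos(t)} = s/(s^2 + 1).
So (s - 3)Y = s/(s^2 + 1) + (3).
Solve for Y(s) and write it as one ratio of polynomials.

Y(s) = (3*s^2 + s + 3)/(s^3 - 3*s^2 + s - 3)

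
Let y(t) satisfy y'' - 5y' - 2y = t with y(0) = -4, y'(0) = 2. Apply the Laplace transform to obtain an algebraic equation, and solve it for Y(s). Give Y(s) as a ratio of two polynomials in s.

Y(s) = (-4*s^3 + 22*s^2 + 1)/(s^4 - 5*s^3 - 2*s^2)

Take the Laplace transform of both sides.
Using L{y''} = s^2 Y - s·y(0) - y'(0) and L{y'} = sY - y(0), with y(0) = -4, y'(0) = 2, the left side becomes (s^2 - 5*s - 2)Y - (-4*s + 22).
The right side is L{t} = s^(-2).
So (s^2 - 5*s - 2)Y = s^(-2) + (-4*s + 22).
Solve for Y(s) and write it as one ratio of polynomials.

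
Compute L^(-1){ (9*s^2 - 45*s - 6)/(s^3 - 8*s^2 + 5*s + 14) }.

Factor the denominator: s^3 - 8*s^2 + 5*s + 14 = (s - 7)*(s - 2)*(s + 1).
Partial fraction decomposition gives [2/(s + 1)] + [3/(s - 7)] + [4/(s - 2)].
Invert each term: 2/(s + 1) ↔ 2e^(-t); 3/(s - 7) ↔ 3e^(7t); 4/(s - 2) ↔ 4e^(2t).

3*exp(7*t) + 4*exp(2*t) + 2*exp(-t)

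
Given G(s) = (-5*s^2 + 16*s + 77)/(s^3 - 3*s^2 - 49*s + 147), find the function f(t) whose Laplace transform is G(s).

Factor the denominator: s^3 - 3*s^2 - 49*s + 147 = (s - 7)*(s - 3)*(s + 7).
Partial fraction decomposition gives [-1/(s - 7)] + [-2/(s - 3)] + [-2/(s + 7)].
Invert each term: -1/(s - 7) ↔ -e^(7t); -2/(s - 3) ↔ -2e^(3t); -2/(s + 7) ↔ -2e^(-7t).

f(t) = -exp(7*t) - 2*exp(3*t) - 2*exp(-7*t)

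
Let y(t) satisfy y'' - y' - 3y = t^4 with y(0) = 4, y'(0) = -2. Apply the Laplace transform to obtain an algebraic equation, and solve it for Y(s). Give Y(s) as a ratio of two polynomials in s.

Y(s) = (4*s^6 - 6*s^5 + 24)/(s^7 - s^6 - 3*s^5)

Laplace-transform each side.
Using L{y''} = s^2 Y - s·y(0) - y'(0) and L{y'} = sY - y(0), with y(0) = 4, y'(0) = -2, the left side becomes (s^2 - s - 3)Y - (4*s - 6).
The right side is L{t^4} = 24/s^5.
So (s^2 - s - 3)Y = 24/s^5 + (4*s - 6).
Divide through and combine into a single rational function.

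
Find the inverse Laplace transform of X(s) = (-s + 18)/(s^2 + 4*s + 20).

5*exp(-2*t)*sin(4*t) - exp(-2*t)*cos(4*t)

Complete the square in the denominator: s^2 + 4*s + 20 = (s + 2)^2 + 4^2.
Split the numerator to match: -s + 18 = -1·(s + 2) + 5·4.
Invert each term: -1·(s + 2)/((s + 2)^2 + 16) ↔ -e^(-2t)cos(4t); 5·4/((s + 2)^2 + 16) ↔ 5e^(-2t)sin(4t).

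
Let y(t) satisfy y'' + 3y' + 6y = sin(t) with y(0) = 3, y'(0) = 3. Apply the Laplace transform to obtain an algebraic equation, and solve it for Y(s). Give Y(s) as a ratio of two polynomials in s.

Transform both sides with L{·}.
The derivative rules (L{y''} = s^2 Y - s·y(0) - y'(0) and L{y'} = sY - y(0), with y(0) = 3, y'(0) = 3) turn the left side into (s^2 + 3*s + 6)Y - (3*s + 12).
The right side is L{sin(t)} = 1/(s^2 + 1).
So (s^2 + 3*s + 6)Y = 1/(s^2 + 1) + (3*s + 12).
Solve for Y(s) and write it as one ratio of polynomials.

Y(s) = (3*s^3 + 12*s^2 + 3*s + 13)/(s^4 + 3*s^3 + 7*s^2 + 3*s + 6)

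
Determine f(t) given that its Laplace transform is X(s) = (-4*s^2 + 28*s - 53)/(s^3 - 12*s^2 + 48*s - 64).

Factor the denominator: s^3 - 12*s^2 + 48*s - 64 = (s - 4)^3.
Partial fraction decomposition gives [-4/(s - 4)] + [-4/(s - 4)^2] + [-5/(s - 4)^3].
Invert each term: -4/(s - 4) ↔ -4e^(4t); -4/(s - 4)^2 ↔ -4t·e^(4t); -5/(s - 4)^3 ↔ (-5/2)t^2·e^(4t).

f(t) = -5*t^2*exp(4*t)/2 - 4*t*exp(4*t) - 4*exp(4*t)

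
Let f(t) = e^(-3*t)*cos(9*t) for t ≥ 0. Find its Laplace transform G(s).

G(s) = (s + 3)/((s + 3)^2 + 81)

L{cos(9t)} = s/(s^2 + 81).
By the first shifting theorem, multiplying by e^(-3t) replaces s with s + 3.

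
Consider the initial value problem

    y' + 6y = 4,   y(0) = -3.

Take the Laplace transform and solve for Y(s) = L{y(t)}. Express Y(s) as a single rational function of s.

Take the Laplace transform of both sides.
Using L{y'} = sY - y(0) = sY - (-3), the left side becomes (s + 6)Y - (-3).
The right side is L{4} = 4/s.
So (s + 6)Y = 4/s + (-3).
Divide through and combine into a single rational function.

Y(s) = (-3*s + 4)/(s^2 + 6*s)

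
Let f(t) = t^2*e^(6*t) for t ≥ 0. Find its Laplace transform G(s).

G(s) = 2/(s - 6)^3

L{t^2} = 2!/s^3 = 2/s^3.
By the first shifting theorem, multiplying by e^(6t) replaces s with s - 6.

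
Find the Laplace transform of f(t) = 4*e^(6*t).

L{4} = 4/s.
By the first shifting theorem, multiplying by e^(6t) replaces s with s - 6.

4/(s - 6)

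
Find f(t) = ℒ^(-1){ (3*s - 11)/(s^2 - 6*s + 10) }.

Complete the square in the denominator: s^2 - 6*s + 10 = (s - 3)^2 + 1^2.
Split the numerator to match: 3*s - 11 = 3·(s - 3) - 2·1.
Invert each term: 3·(s - 3)/((s - 3)^2 + 1) ↔ 3e^(3t)cos(t); -2·1/((s - 3)^2 + 1) ↔ -2e^(3t)sin(t).

f(t) = -2*exp(3*t)*sin(t) + 3*exp(3*t)*cos(t)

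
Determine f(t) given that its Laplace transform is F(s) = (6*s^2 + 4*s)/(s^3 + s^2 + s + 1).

Factor the denominator: s^3 + s^2 + s + 1 = (s + 1)*(s^2 + 1).
Partial fraction decomposition gives [1/(s + 1)] + [5*s/(s^2 + 1)] + [-1/(s^2 + 1)].
Invert each term: 1/(s + 1) ↔ e^(-t); 5·s/(s^2 + 1) ↔ 5cos(t); -1·1/(s^2 + 1) ↔ -sin(t).

f(t) = -sin(t) + 5*cos(t) + exp(-t)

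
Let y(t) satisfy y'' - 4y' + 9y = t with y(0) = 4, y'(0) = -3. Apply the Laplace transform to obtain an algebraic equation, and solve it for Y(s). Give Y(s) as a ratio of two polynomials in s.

Laplace-transform each side.
Using L{y''} = s^2 Y - s·y(0) - y'(0) and L{y'} = sY - y(0), with y(0) = 4, y'(0) = -3, the left side becomes (s^2 - 4*s + 9)Y - (4*s - 19).
The right side is L{t} = s^(-2).
So (s^2 - 4*s + 9)Y = s^(-2) + (4*s - 19).
Isolate Y and clear denominators.

Y(s) = (4*s^3 - 19*s^2 + 1)/(s^4 - 4*s^3 + 9*s^2)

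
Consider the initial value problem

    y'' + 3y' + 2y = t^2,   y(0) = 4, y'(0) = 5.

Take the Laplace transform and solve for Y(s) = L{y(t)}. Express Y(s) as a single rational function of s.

Y(s) = (4*s^4 + 17*s^3 + 2)/(s^5 + 3*s^4 + 2*s^3)

Apply the Laplace transform to the equation.
The derivative rules (L{y''} = s^2 Y - s·y(0) - y'(0) and L{y'} = sY - y(0), with y(0) = 4, y'(0) = 5) turn the left side into (s^2 + 3*s + 2)Y - (4*s + 17).
The right side is L{t^2} = 2/s^3.
So (s^2 + 3*s + 2)Y = 2/s^3 + (4*s + 17).
Solve for Y(s) and write it as one ratio of polynomials.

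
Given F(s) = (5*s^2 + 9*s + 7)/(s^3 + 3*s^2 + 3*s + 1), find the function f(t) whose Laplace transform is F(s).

Factor the denominator: s^3 + 3*s^2 + 3*s + 1 = (s + 1)^3.
Partial fraction decomposition gives [5/(s + 1)] + [-1/(s + 1)^2] + [3/(s + 1)^3].
Invert each term: 5/(s + 1) ↔ 5e^(-t); -1/(s + 1)^2 ↔ -t·e^(-t); 3/(s + 1)^3 ↔ (3/2)t^2·e^(-t).

f(t) = 3*t^2*exp(-t)/2 - t*exp(-t) + 5*exp(-t)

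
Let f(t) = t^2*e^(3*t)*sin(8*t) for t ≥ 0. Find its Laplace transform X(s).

L{sin(8t)} = 8/(s^2 + 64).
Multiplying by e^(3t) shifts s → s - 3, so L{e^(3*t)*sin(8*t)} = 8/((s - 3)^2 + 64).
Then apply L{t^2·g(t)} = (-1)^2 d^2/ds^2[G(s)] with G(s) = 8/((s - 3)^2 + 64):
differentiating 2 times and applying the sign gives 16*(3*s^2 - 18*s - 37)/(s^2 - 6*s + 73)^3.

X(s) = 16*(3*s^2 - 18*s - 37)/(s^2 - 6*s + 73)^3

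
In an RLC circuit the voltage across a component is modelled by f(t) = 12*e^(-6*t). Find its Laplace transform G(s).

L{12} = 12/s.
By the first shifting theorem, multiplying by e^(-6t) replaces s with s + 6.

G(s) = 12/(s + 6)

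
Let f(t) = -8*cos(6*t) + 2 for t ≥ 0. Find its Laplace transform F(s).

By linearity of the Laplace transform, transform each term separately.
(-8)·[L{cos(6t)} = s/(s^2 + 36)]; L{2} = 2/s.

F(s) = -8*s/(s^2 + 36) + 2/s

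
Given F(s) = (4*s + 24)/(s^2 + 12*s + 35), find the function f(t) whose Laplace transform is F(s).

Factor the denominator: s^2 + 12*s + 35 = (s + 5)*(s + 7).
Partial fraction decomposition gives [2/(s + 7)] + [2/(s + 5)].
Invert each term: 2/(s + 7) ↔ 2e^(-7t); 2/(s + 5) ↔ 2e^(-5t).

f(t) = 2*exp(-5*t) + 2*exp(-7*t)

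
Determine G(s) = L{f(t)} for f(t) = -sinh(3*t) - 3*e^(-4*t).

The transform is linear, so treat each term independently.
(-1)·[L{sinh(3t)} = 3/(s^2 - 9)]; (-3)·[L{e^(-4t)} = 1/(s + 4)].

G(s) = -3/(s^2 - 9) - 3/(s + 4)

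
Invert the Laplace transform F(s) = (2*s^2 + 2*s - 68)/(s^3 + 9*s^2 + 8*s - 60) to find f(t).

f(t) = -exp(2*t) + 4*exp(-5*t) - exp(-6*t)

Factor the denominator: s^3 + 9*s^2 + 8*s - 60 = (s - 2)*(s + 5)*(s + 6).
Partial fraction decomposition gives [-1/(s - 2)] + [-1/(s + 6)] + [4/(s + 5)].
Invert each term: -1/(s - 2) ↔ -e^(2t); -1/(s + 6) ↔ -e^(-6t); 4/(s + 5) ↔ 4e^(-5t).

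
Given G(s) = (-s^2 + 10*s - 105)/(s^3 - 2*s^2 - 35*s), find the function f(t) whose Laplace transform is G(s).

Factor the denominator: s^3 - 2*s^2 - 35*s = s*(s - 7)*(s + 5).
Partial fraction decomposition gives [3/s] + [-1/(s - 7)] + [-3/(s + 5)].
Invert each term: 3/(s - 0) ↔ 3e^(0t); -1/(s - 7) ↔ -e^(7t); -3/(s + 5) ↔ -3e^(-5t).

f(t) = -exp(7*t) + 3 - 3*exp(-5*t)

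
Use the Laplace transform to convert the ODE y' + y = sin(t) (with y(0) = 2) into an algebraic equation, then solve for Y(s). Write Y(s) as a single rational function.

Y(s) = (2*s^2 + 3)/(s^3 + s^2 + s + 1)

Take the Laplace transform of both sides.
Using L{y'} = sY - y(0) = sY - 2, the left side becomes (s + 1)Y - (2).
The right side is L{sin(t)} = 1/(s^2 + 1).
So (s + 1)Y = 1/(s^2 + 1) + (2).
Isolate Y and clear denominators.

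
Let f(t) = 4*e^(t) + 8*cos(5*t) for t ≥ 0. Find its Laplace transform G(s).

The transform is linear, so treat each term independently.
(4)·[L{e^(t)} = 1/(s - 1)]; (8)·[L{cos(5t)} = s/(s^2 + 25)].

G(s) = 8*s/(s^2 + 25) + 4/(s - 1)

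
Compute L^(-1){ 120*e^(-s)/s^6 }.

Heaviside(t - 1)*((t - 1)^5)

The factor e^(-s) signals a time shift by c = 1 (second shifting theorem).
L{t^5} = 5!/s^6 = 120/s^6, so L^-1{120/s^6} = t^5.
Hence the inverse is u(t - 1) times that function evaluated at t - 1.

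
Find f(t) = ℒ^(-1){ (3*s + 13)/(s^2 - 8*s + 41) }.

f(t) = 5*exp(4*t)*sin(5*t) + 3*exp(4*t)*cos(5*t)

Complete the square in the denominator: s^2 - 8*s + 41 = (s - 4)^2 + 5^2.
Split the numerator to match: 3*s + 13 = 3·(s - 4) + 5·5.
Invert each term: 3·(s - 4)/((s - 4)^2 + 25) ↔ 3e^(4t)cos(5t); 5·5/((s - 4)^2 + 25) ↔ 5e^(4t)sin(5t).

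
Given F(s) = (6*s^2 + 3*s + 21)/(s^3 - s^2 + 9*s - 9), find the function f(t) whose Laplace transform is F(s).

Factor the denominator: s^3 - s^2 + 9*s - 9 = (s - 1)*(s^2 + 9).
Partial fraction decomposition gives [3/(s - 1)] + [3*s/(s^2 + 9)] + [6/(s^2 + 9)].
Invert each term: 3/(s - 1) ↔ 3e^(t); 3·s/(s^2 + 9) ↔ 3cos(3t); 2·3/(s^2 + 9) ↔ 2sin(3t).

f(t) = 3*exp(t) + 2*sin(3*t) + 3*cos(3*t)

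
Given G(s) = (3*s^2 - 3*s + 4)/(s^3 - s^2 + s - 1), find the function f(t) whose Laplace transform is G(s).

Factor the denominator: s^3 - s^2 + s - 1 = (s - 1)*(s^2 + 1).
Partial fraction decomposition gives [2/(s - 1)] + [s/(s^2 + 1)] + [-2/(s^2 + 1)].
Invert each term: 2/(s - 1) ↔ 2e^(t); 1·s/(s^2 + 1) ↔ cos(t); -2·1/(s^2 + 1) ↔ -2sin(t).

f(t) = 2*exp(t) - 2*sin(t) + cos(t)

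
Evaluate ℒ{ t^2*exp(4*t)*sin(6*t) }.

L{sin(6t)} = 6/(s^2 + 36).
Multiplying by e^(4t) shifts s → s - 4, so L{exp(4*t)*sin(6*t)} = 6/((s - 4)^2 + 36).
Then apply L{t^2·g(t)} = (-1)^2 d^2/ds^2[G(s)] with G(s) = 6/((s - 4)^2 + 36):
differentiating 2 times and applying the sign gives 36*(s^2 - 8*s + 4)/(s^2 - 8*s + 52)^3.

36*(s^2 - 8*s + 4)/(s^2 - 8*s + 52)^3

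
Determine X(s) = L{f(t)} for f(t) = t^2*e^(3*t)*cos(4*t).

X(s) = 2*(s - 3)*(s^2 - 6*s - 39)/(s^2 - 6*s + 25)^3

L{cos(4t)} = s/(s^2 + 16).
Multiplying by e^(3t) shifts s → s - 3, so L{e^(3*t)*cos(4*t)} = (s - 3)/((s - 3)^2 + 16).
Then apply L{t^2·g(t)} = (-1)^2 d^2/ds^2[G(s)] with G(s) = (s - 3)/((s - 3)^2 + 16):
differentiating 2 times and applying the sign gives 2*(s - 3)*(s^2 - 6*s - 39)/(s^2 - 6*s + 25)^3.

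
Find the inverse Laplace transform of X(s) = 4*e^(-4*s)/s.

The factor e^(-4s) signals a time shift by c = 4 (second shifting theorem).
L{4} = 4/s, so L^-1{4/s} = 4.
Hence the inverse is u(t - 4) times that function evaluated at t - 4.

Heaviside(t - 4)*(4)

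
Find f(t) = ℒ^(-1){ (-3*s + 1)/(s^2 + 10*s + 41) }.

Complete the square in the denominator: s^2 + 10*s + 41 = (s + 5)^2 + 4^2.
Split the numerator to match: -3*s + 1 = -3·(s + 5) + 4·4.
Invert each term: -3·(s + 5)/((s + 5)^2 + 16) ↔ -3e^(-5t)cos(4t); 4·4/((s + 5)^2 + 16) ↔ 4e^(-5t)sin(4t).

f(t) = 4*exp(-5*t)*sin(4*t) - 3*exp(-5*t)*cos(4*t)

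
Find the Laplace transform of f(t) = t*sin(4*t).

8*s/(s^2 + 16)^2

L{sin(4t)} = 4/(s^2 + 16).
Then apply L{t·g(t)} = -d/ds[G(s)] with G(s) = 4/(s^2 + 16):
differentiating 1 time and applying the sign gives 8*s/(s^2 + 16)^2.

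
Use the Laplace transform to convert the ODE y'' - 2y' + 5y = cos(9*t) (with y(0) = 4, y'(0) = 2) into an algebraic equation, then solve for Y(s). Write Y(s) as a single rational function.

Laplace-transform each side.
The derivative rules (L{y''} = s^2 Y - s·y(0) - y'(0) and L{y'} = sY - y(0), with y(0) = 4, y'(0) = 2) turn the left side into (s^2 - 2*s + 5)Y - (4*s - 6).
The right side is L{cos(9*t)} = s/(s^2 + 81).
So (s^2 - 2*s + 5)Y = s/(s^2 + 81) + (4*s - 6).
Solve for Y(s) and write it as one ratio of polynomials.

Y(s) = (4*s^3 - 6*s^2 + 325*s - 486)/(s^4 - 2*s^3 + 86*s^2 - 162*s + 405)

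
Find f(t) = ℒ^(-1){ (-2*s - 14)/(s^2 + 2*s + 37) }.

Complete the square in the denominator: s^2 + 2*s + 37 = (s + 1)^2 + 6^2.
Split the numerator to match: -2*s - 14 = -2·(s + 1) - 2·6.
Invert each term: -2·(s + 1)/((s + 1)^2 + 36) ↔ -2e^(-t)cos(6t); -2·6/((s + 1)^2 + 36) ↔ -2e^(-t)sin(6t).

f(t) = -2*exp(-t)*sin(6*t) - 2*exp(-t)*cos(6*t)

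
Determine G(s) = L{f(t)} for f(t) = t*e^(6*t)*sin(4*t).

G(s) = 8*(s - 6)/(s^2 - 12*s + 52)^2

L{sin(4t)} = 4/(s^2 + 16).
Multiplying by e^(6t) shifts s → s - 6, so L{e^(6*t)*sin(4*t)} = 4/((s - 6)^2 + 16).
Then apply L{t·g(t)} = -d/ds[H(s)] with H(s) = 4/((s - 6)^2 + 16):
differentiating 1 time and applying the sign gives 8*(s - 6)/(s^2 - 12*s + 52)^2.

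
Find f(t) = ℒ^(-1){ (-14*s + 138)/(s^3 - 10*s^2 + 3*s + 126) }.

Factor the denominator: s^3 - 10*s^2 + 3*s + 126 = (s - 7)*(s - 6)*(s + 3).
Partial fraction decomposition gives [4/(s - 7)] + [-6/(s - 6)] + [2/(s + 3)].
Invert each term: 4/(s - 7) ↔ 4e^(7t); -6/(s - 6) ↔ -6e^(6t); 2/(s + 3) ↔ 2e^(-3t).

f(t) = 4*exp(7*t) - 6*exp(6*t) + 2*exp(-3*t)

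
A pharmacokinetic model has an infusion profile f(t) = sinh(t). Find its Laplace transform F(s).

L{sinh(t)} = 1/(s^2 - 1).

F(s) = 1/(s^2 - 1)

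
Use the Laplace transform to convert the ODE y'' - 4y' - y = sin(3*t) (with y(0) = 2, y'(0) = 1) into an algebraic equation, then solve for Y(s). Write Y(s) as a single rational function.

Y(s) = (2*s^3 - 7*s^2 + 18*s - 60)/(s^4 - 4*s^3 + 8*s^2 - 36*s - 9)

Transform both sides with L{·}.
The derivative rules (L{y''} = s^2 Y - s·y(0) - y'(0) and L{y'} = sY - y(0), with y(0) = 2, y'(0) = 1) turn the left side into (s^2 - 4*s - 1)Y - (2*s - 7).
The right side is L{sin(3*t)} = 3/(s^2 + 9).
So (s^2 - 4*s - 1)Y = 3/(s^2 + 9) + (2*s - 7).
Solve for Y(s) and write it as one ratio of polynomials.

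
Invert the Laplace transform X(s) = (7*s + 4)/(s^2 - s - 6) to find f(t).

Factor the denominator: s^2 - s - 6 = (s - 3)*(s + 2).
Partial fraction decomposition gives [5/(s - 3)] + [2/(s + 2)].
Invert each term: 5/(s - 3) ↔ 5e^(3t); 2/(s + 2) ↔ 2e^(-2t).

f(t) = 5*exp(3*t) + 2*exp(-2*t)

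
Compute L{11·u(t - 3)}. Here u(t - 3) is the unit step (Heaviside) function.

By the second shifting theorem, L{u(t - c)·g(t - c)} = e^(-cs)·G(s) with c = 3 and G(s) = L{g(t)}.
L{11} = 11/s.

11*exp(-3*s)/s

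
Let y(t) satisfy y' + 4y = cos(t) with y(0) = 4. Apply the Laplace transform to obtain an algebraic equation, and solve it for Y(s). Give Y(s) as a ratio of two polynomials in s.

Take the Laplace transform of both sides.
With L{y'} = sY - y(0) = sY - 4: the LHS transforms to (s + 4)Y - (4).
The right side is L{cos(t)} = s/(s^2 + 1).
So (s + 4)Y = s/(s^2 + 1) + (4).
Solve for Y(s) and write it as one ratio of polynomials.

Y(s) = (4*s^2 + s + 4)/(s^3 + 4*s^2 + s + 4)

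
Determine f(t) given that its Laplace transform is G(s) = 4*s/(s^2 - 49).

Since L{cosh(7t)} = s/(s^2 - 49), the inverse is cosh(7*t), scaled by 4.

f(t) = 4*cosh(7*t)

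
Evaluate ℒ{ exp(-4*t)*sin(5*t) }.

5/((s + 4)^2 + 25)

L{sin(5t)} = 5/(s^2 + 25).
By the first shifting theorem, multiplying by e^(-4t) replaces s with s + 4.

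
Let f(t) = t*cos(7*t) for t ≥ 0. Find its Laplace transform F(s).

F(s) = (s - 7)*(s + 7)/(s^2 + 49)^2

L{cos(7t)} = s/(s^2 + 49).
Then apply L{t·g(t)} = -d/ds[G(s)] with G(s) = s/(s^2 + 49):
differentiating 1 time and applying the sign gives (s - 7)*(s + 7)/(s^2 + 49)^2.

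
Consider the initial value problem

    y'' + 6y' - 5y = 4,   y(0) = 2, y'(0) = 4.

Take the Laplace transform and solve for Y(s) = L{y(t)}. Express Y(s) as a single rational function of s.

Laplace-transform each side.
Using L{y''} = s^2 Y - s·y(0) - y'(0) and L{y'} = sY - y(0), with y(0) = 2, y'(0) = 4, the left side becomes (s^2 + 6*s - 5)Y - (2*s + 16).
The right side is L{4} = 4/s.
So (s^2 + 6*s - 5)Y = 4/s + (2*s + 16).
Isolate Y and clear denominators.

Y(s) = (2*s^2 + 16*s + 4)/(s^3 + 6*s^2 - 5*s)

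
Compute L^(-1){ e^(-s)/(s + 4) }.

Heaviside(t - 1)*(exp(-4*t + 4))

The factor e^(-s) signals a time shift by c = 1 (second shifting theorem).
L{e^(-4t)} = 1/(s + 4), so L^-1{1/(s + 4)} = e^(-4*t).
Hence the inverse is u(t - 1) times that function evaluated at t - 1.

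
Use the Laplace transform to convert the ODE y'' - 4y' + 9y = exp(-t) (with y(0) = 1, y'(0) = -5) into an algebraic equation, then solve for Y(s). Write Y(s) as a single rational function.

Take the Laplace transform of both sides.
With L{y''} = s^2 Y - s·y(0) - y'(0) and L{y'} = sY - y(0), with y(0) = 1, y'(0) = -5: the LHS transforms to (s^2 - 4*s + 9)Y - (s - 9).
The right side is L{exp(-t)} = 1/(s + 1).
So (s^2 - 4*s + 9)Y = 1/(s + 1) + (s - 9).
Divide through and combine into a single rational function.

Y(s) = (s^2 - 8*s - 8)/(s^3 - 3*s^2 + 5*s + 9)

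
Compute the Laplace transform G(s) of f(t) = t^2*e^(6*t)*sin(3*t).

L{sin(3t)} = 3/(s^2 + 9).
Multiplying by e^(6t) shifts s → s - 6, so L{e^(6*t)*sin(3*t)} = 3/((s - 6)^2 + 9).
Then apply L{t^2·g(t)} = (-1)^2 d^2/ds^2[H(s)] with H(s) = 3/((s - 6)^2 + 9):
differentiating 2 times and applying the sign gives 18*(s^2 - 12*s + 33)/(s^2 - 12*s + 45)^3.

G(s) = 18*(s^2 - 12*s + 33)/(s^2 - 12*s + 45)^3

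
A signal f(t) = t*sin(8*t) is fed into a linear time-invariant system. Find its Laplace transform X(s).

X(s) = 16*s/(s^2 + 64)^2

L{sin(8t)} = 8/(s^2 + 64).
Then apply L{t·g(t)} = -d/ds[G(s)] with G(s) = 8/(s^2 + 64):
differentiating 1 time and applying the sign gives 16*s/(s^2 + 64)^2.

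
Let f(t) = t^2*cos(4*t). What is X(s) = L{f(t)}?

X(s) = 2*s*(s^2 - 48)/(s^2 + 16)^3

L{cos(4t)} = s/(s^2 + 16).
Then apply L{t^2·g(t)} = (-1)^2 d^2/ds^2[G(s)] with G(s) = s/(s^2 + 16):
differentiating 2 times and applying the sign gives 2*s*(s^2 - 48)/(s^2 + 16)^3.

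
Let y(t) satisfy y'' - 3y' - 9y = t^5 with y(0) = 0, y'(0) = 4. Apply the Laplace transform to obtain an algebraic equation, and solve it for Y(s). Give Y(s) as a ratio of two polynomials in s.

Laplace-transform each side.
Using L{y''} = s^2 Y - s·y(0) - y'(0) and L{y'} = sY - y(0), with y(0) = 0, y'(0) = 4, the left side becomes (s^2 - 3*s - 9)Y - (4).
The right side is L{t^5} = 120/s^6.
So (s^2 - 3*s - 9)Y = 120/s^6 + (4).
Solve for Y(s) and write it as one ratio of polynomials.

Y(s) = (4*s^6 + 120)/(s^8 - 3*s^7 - 9*s^6)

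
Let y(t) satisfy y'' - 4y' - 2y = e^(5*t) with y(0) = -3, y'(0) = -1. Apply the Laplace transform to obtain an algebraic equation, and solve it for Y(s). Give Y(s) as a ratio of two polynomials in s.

Y(s) = (-3*s^2 + 26*s - 54)/(s^3 - 9*s^2 + 18*s + 10)

Transform both sides with L{·}.
The derivative rules (L{y''} = s^2 Y - s·y(0) - y'(0) and L{y'} = sY - y(0), with y(0) = -3, y'(0) = -1) turn the left side into (s^2 - 4*s - 2)Y - (-3*s + 11).
The right side is L{e^(5*t)} = 1/(s - 5).
So (s^2 - 4*s - 2)Y = 1/(s - 5) + (-3*s + 11).
Isolate Y and clear denominators.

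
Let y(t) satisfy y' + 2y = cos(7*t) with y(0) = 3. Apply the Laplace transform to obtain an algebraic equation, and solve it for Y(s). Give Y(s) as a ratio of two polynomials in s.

Transform both sides with L{·}.
Using L{y'} = sY - y(0) = sY - 3, the left side becomes (s + 2)Y - (3).
The right side is L{cos(7*t)} = s/(s^2 + 49).
So (s + 2)Y = s/(s^2 + 49) + (3).
Isolate Y and clear denominators.

Y(s) = (3*s^2 + s + 147)/(s^3 + 2*s^2 + 49*s + 98)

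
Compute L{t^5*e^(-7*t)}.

L{t^5} = 5!/s^6 = 120/s^6.
By the first shifting theorem, multiplying by e^(-7t) replaces s with s + 7.

120/(s + 7)^6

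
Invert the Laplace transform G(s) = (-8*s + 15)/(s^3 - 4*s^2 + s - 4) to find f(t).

f(t) = -exp(4*t) - 4*sin(t) + cos(t)

Factor the denominator: s^3 - 4*s^2 + s - 4 = (s - 4)*(s^2 + 1).
Partial fraction decomposition gives [-1/(s - 4)] + [s/(s^2 + 1)] + [-4/(s^2 + 1)].
Invert each term: -1/(s - 4) ↔ -e^(4t); 1·s/(s^2 + 1) ↔ cos(t); -4·1/(s^2 + 1) ↔ -4sin(t).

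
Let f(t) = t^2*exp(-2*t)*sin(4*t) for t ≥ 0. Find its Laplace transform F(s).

F(s) = 8*(3*s^2 + 12*s - 4)/(s^2 + 4*s + 20)^3

L{sin(4t)} = 4/(s^2 + 16).
Multiplying by e^(-2t) shifts s → s + 2, so L{exp(-2*t)*sin(4*t)} = 4/((s + 2)^2 + 16).
Then apply L{t^2·g(t)} = (-1)^2 d^2/ds^2[G(s)] with G(s) = 4/((s + 2)^2 + 16):
differentiating 2 times and applying the sign gives 8*(3*s^2 + 12*s - 4)/(s^2 + 4*s + 20)^3.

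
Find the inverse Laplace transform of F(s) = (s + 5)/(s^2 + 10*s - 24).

exp(-5*t)*cosh(7*t)

Rewrite the denominator: s^2 + 10*s - 24 = (s + 5)^2 - 49.
The form in (s + 5) signals a first-shifting-theorem factor e^(-5t).
Since L{cosh(7t)} = s/(s^2 - 49), the inverse is exp(-5*t)*cosh(7*t).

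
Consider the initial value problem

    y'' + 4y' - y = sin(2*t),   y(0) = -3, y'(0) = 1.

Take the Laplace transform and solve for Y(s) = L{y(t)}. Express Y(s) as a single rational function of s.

Y(s) = (-3*s^3 - 11*s^2 - 12*s - 42)/(s^4 + 4*s^3 + 3*s^2 + 16*s - 4)

Take the Laplace transform of both sides.
The derivative rules (L{y''} = s^2 Y - s·y(0) - y'(0) and L{y'} = sY - y(0), with y(0) = -3, y'(0) = 1) turn the left side into (s^2 + 4*s - 1)Y - (-3*s - 11).
The right side is L{sin(2*t)} = 2/(s^2 + 4).
So (s^2 + 4*s - 1)Y = 2/(s^2 + 4) + (-3*s - 11).
Solve for Y(s) and write it as one ratio of polynomials.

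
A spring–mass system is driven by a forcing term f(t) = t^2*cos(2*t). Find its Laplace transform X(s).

L{cos(2t)} = s/(s^2 + 4).
Then apply L{t^2·g(t)} = (-1)^2 d^2/ds^2[G(s)] with G(s) = s/(s^2 + 4):
differentiating 2 times and applying the sign gives 2*s*(s^2 - 12)/(s^2 + 4)^3.

X(s) = 2*s*(s^2 - 12)/(s^2 + 4)^3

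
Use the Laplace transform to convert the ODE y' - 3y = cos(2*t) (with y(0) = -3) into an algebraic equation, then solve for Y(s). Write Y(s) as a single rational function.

Laplace-transform each side.
With L{y'} = sY - y(0) = sY - (-3): the LHS transforms to (s - 3)Y - (-3).
The right side is L{cos(2*t)} = s/(s^2 + 4).
So (s - 3)Y = s/(s^2 + 4) + (-3).
Isolate Y and clear denominators.

Y(s) = (-3*s^2 + s - 12)/(s^3 - 3*s^2 + 4*s - 12)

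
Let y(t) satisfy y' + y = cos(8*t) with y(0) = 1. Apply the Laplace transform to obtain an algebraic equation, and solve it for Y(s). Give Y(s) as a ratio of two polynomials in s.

Y(s) = (s^2 + s + 64)/(s^3 + s^2 + 64*s + 64)

Laplace-transform each side.
With L{y'} = sY - y(0) = sY - 1: the LHS transforms to (s + 1)Y - (1).
The right side is L{cos(8*t)} = s/(s^2 + 64).
So (s + 1)Y = s/(s^2 + 64) + (1).
Isolate Y and clear denominators.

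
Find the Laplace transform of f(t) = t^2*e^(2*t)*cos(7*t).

L{cos(7t)} = s/(s^2 + 49).
Multiplying by e^(2t) shifts s → s - 2, so L{e^(2*t)*cos(7*t)} = (s - 2)/((s - 2)^2 + 49).
Then apply L{t^2·g(t)} = (-1)^2 d^2/ds^2[H(s)] with H(s) = (s - 2)/((s - 2)^2 + 49):
differentiating 2 times and applying the sign gives 2*(s - 2)*(s^2 - 4*s - 143)/(s^2 - 4*s + 53)^3.

2*(s - 2)*(s^2 - 4*s - 143)/(s^2 - 4*s + 53)^3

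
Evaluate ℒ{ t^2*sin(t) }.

L{sin(t)} = 1/(s^2 + 1).
Then apply L{t^2·g(t)} = (-1)^2 d^2/ds^2[G(s)] with G(s) = 1/(s^2 + 1):
differentiating 2 times and applying the sign gives 2*(3*s^2 - 1)/(s^2 + 1)^3.

2*(3*s^2 - 1)/(s^2 + 1)^3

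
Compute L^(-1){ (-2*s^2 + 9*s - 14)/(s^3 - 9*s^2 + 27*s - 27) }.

-5*t^2*exp(3*t)/2 - 3*t*exp(3*t) - 2*exp(3*t)

Factor the denominator: s^3 - 9*s^2 + 27*s - 27 = (s - 3)^3.
Partial fraction decomposition gives [-2/(s - 3)] + [-3/(s - 3)^2] + [-5/(s - 3)^3].
Invert each term: -2/(s - 3) ↔ -2e^(3t); -3/(s - 3)^2 ↔ -3t·e^(3t); -5/(s - 3)^3 ↔ (-5/2)t^2·e^(3t).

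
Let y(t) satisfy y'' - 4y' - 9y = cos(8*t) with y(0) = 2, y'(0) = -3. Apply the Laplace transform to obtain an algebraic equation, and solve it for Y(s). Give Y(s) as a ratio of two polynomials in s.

Transform both sides with L{·}.
The derivative rules (L{y''} = s^2 Y - s·y(0) - y'(0) and L{y'} = sY - y(0), with y(0) = 2, y'(0) = -3) turn the left side into (s^2 - 4*s - 9)Y - (2*s - 11).
The right side is L{cos(8*t)} = s/(s^2 + 64).
So (s^2 - 4*s - 9)Y = s/(s^2 + 64) + (2*s - 11).
Isolate Y and clear denominators.

Y(s) = (2*s^3 - 11*s^2 + 129*s - 704)/(s^4 - 4*s^3 + 55*s^2 - 256*s - 576)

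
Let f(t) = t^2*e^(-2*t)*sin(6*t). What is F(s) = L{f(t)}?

L{sin(6t)} = 6/(s^2 + 36).
Multiplying by e^(-2t) shifts s → s + 2, so L{e^(-2*t)*sin(6*t)} = 6/((s + 2)^2 + 36).
Then apply L{t^2·g(t)} = (-1)^2 d^2/ds^2[G(s)] with G(s) = 6/((s + 2)^2 + 36):
differentiating 2 times and applying the sign gives 36*(s^2 + 4*s - 8)/(s^2 + 4*s + 40)^3.

F(s) = 36*(s^2 + 4*s - 8)/(s^2 + 4*s + 40)^3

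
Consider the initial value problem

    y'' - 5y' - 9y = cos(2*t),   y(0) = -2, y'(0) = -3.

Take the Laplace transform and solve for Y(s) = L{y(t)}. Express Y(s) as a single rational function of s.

Y(s) = (-2*s^3 + 7*s^2 - 7*s + 28)/(s^4 - 5*s^3 - 5*s^2 - 20*s - 36)

Apply the Laplace transform to the equation.
The derivative rules (L{y''} = s^2 Y - s·y(0) - y'(0) and L{y'} = sY - y(0), with y(0) = -2, y'(0) = -3) turn the left side into (s^2 - 5*s - 9)Y - (-2*s + 7).
The right side is L{cos(2*t)} = s/(s^2 + 4).
So (s^2 - 5*s - 9)Y = s/(s^2 + 4) + (-2*s + 7).
Isolate Y and clear denominators.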